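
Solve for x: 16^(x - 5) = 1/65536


Express both sides with the same base.
1/65536 = 16^(-4)
Since the bases match, equate exponents: x - 5 = -4
So x = -4 - (-5) = 1

x = 1


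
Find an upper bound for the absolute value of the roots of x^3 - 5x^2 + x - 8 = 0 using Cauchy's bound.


Cauchy's bound: all roots r satisfy |r| <= 1 + max(|a_i/a_n|) for i = 0,...,n-1
where a_n is the leading coefficient.

Coefficients: [1, -5, 1, -8]
Leading coefficient a_n = 1
Ratios |a_i/a_n|: 5, 1, 8
Maximum ratio: 8
Cauchy's bound: |r| <= 1 + 8 = 9

Upper bound = 9


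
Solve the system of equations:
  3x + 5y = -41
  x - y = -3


Using Cramer's rule:
Determinant D = (3)(-1) - (1)(5) = -3 - 5 = -8
Dx = (-41)(-1) - (-3)(5) = 41 + 15 = 56
Dy = (3)(-3) - (1)(-41) = -9 + 41 = 32
x = Dx/D = 56/-8 = -7
y = Dy/D = 32/-8 = -4

x = -7, y = -4


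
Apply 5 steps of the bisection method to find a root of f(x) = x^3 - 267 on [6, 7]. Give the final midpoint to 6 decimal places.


f(x) = x^3 - 267
f(6) = -51 < 0
f(7) = 76 > 0

Step 1: midpoint = (6.000000 + 7.000000)/2 = 6.500000
  f(6.500000) = 7.625000
  f(mid) > 0, so root is in [6.000000, 6.500000]

Step 2: midpoint = (6.000000 + 6.500000)/2 = 6.250000
  f(6.250000) = -22.859375
  f(mid) < 0, so root is in [6.250000, 6.500000]

Step 3: midpoint = (6.250000 + 6.500000)/2 = 6.375000
  f(6.375000) = -7.916016
  f(mid) < 0, so root is in [6.375000, 6.500000]

Step 4: midpoint = (6.375000 + 6.500000)/2 = 6.437500
  f(6.437500) = -0.220947
  f(mid) < 0, so root is in [6.437500, 6.500000]

Step 5: midpoint = (6.437500 + 6.500000)/2 = 6.468750
  f(6.468750) = 3.683075
  f(mid) > 0, so root is in [6.437500, 6.468750]

midpoint = 6.468750


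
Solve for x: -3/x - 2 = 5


Subtract -2 from both sides: -3/x = 7
Multiply both sides by x: -3 = 7 * x
Divide by 7: x = -3/7

x = -3/7


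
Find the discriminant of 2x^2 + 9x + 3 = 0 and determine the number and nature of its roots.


For ax^2 + bx + c = 0, discriminant D = b^2 - 4ac
Here a = 2, b = 9, c = 3
D = (9)^2 - 4(2)(3) = 81 - 24 = 57

D = 57 > 0 but not a perfect square
The equation has 2 distinct real irrational roots.

Discriminant = 57, 2 distinct real irrational roots


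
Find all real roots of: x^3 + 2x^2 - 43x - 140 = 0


Let p(x) = x^3 + 2x^2 - 43x - 140. By the rational root theorem (leading coefficient 1), any rational root is an integer divisor of 140: try ±1, ±2, ... in turn.
Test x = 1: value = -180 ≠ 0.
Test x = -1: value = -96 ≠ 0.
Test x = 2: value = -210 ≠ 0.
Test x = -2: value = -54 ≠ 0.
Test x = 4: value = -216 ≠ 0.
Test x = -4: value = 0 ✓, so (x + 4) is a factor.
Synthetic division by (x + 4): bring down 1; 1(-4) + 2 = -2; (-2)(-4) - 43 = -35; (-35)(-4) - 140 = 0 → quotient x^2 - 2x - 35, remainder 0.
Solve the quadratic x^2 - 2x - 35 = 0: discriminant = (-2)^2 - 4(1)(-35) = 4 + 140 = 144.
sqrt(144) = 12, so x = (2 ± 12)/2: x = 7 or x = -5.

x = -5, x = -4, x = 7


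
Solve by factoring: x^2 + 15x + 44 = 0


We need two numbers that multiply to 44 and add to 15.
Those numbers are 4 and 11 (since 4 * 11 = 44 and 4 + 11 = 15).
So x^2 + 15x + 44 = (x + 4)(x + 11) = 0
Setting each factor to zero: x = -4 or x = -11

x = -11, x = -4


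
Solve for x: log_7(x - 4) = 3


Convert to exponential form: x - 4 = 7^3 = 343
x = 343 + 4 = 347
Check: log_7(347 - 4) = log_7(343) = log_7(343) = 3 ✓

x = 347


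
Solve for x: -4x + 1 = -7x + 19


Starting with: -4x + 1 = -7x + 19
Move all x terms to left: (-4 + 7)x = 19 - 1
Simplify: 3x = 18
Divide both sides by 3: x = 6

x = 6


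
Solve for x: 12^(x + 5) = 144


Express both sides with the same base.
144 = 12^2
Since the bases match, equate exponents: x + 5 = 2
So x = 2 - (5) = -3

x = -3


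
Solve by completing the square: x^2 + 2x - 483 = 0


Start: x^2 + 2x - 483 = 0
Move constant: x^2 + 2x = 483
Half of 2 is 1, squared is 1
Add 1 to both sides: x^2 + 2x + 1 = 484
(x + 1)^2 = 484
x + 1 = ±22
x = -1 + 22 = 21 or x = -1 - 22 = -23

x = -23, x = 21


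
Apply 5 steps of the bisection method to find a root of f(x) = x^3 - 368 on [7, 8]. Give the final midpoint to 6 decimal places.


f(x) = x^3 - 368
f(7) = -25 < 0
f(8) = 144 > 0

Step 1: midpoint = (7.000000 + 8.000000)/2 = 7.500000
  f(7.500000) = 53.875000
  f(mid) > 0, so root is in [7.000000, 7.500000]

Step 2: midpoint = (7.000000 + 7.500000)/2 = 7.250000
  f(7.250000) = 13.078125
  f(mid) > 0, so root is in [7.000000, 7.250000]

Step 3: midpoint = (7.000000 + 7.250000)/2 = 7.125000
  f(7.125000) = -6.294922
  f(mid) < 0, so root is in [7.125000, 7.250000]

Step 4: midpoint = (7.125000 + 7.250000)/2 = 7.187500
  f(7.187500) = 3.307373
  f(mid) > 0, so root is in [7.125000, 7.187500]

Step 5: midpoint = (7.125000 + 7.187500)/2 = 7.156250
  f(7.156250) = -1.514740
  f(mid) < 0, so root is in [7.156250, 7.187500]

midpoint = 7.156250


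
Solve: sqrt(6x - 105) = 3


Square both sides: 6x - 105 = 3^2 = 9
6x = 9 + 105 = 114
x = 19
Check: sqrt(6*19 - 105) = sqrt(9) = 3 ✓

x = 19


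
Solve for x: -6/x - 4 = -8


Subtract -4 from both sides: -6/x = -4
Multiply both sides by x: -6 = -4 * x
Divide by -4: x = 3/2

x = 3/2


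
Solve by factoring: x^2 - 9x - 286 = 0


We need two numbers that multiply to -286 and add to -9.
Those numbers are 13 and -22 (since 13 * (-22) = -286 and 13 + (-22) = -9).
So x^2 - 9x - 286 = (x + 13)(x - 22) = 0
Setting each factor to zero: x = -13 or x = 22

x = -13, x = 22


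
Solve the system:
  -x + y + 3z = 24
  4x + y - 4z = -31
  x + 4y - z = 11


Using Cramer's rule. Expand each determinant along the first row.
D  = (-1)*[1*(-1) - (-4)*4] - 1*[4*(-1) - (-4)*1] + 3*[4*4 - 1*1]
  = (-1)*(15) - 1*(0) + 3*(15) = 30
Dx = 24*[1*(-1) - (-4)*4] - 1*[(-31)*(-1) - (-4)*11] + 3*[(-31)*4 - 1*11]
  = 24*(15) - 1*(75) + 3*(-135) = -120
Dy = (-1)*[(-31)*(-1) - (-4)*11] - 24*[4*(-1) - (-4)*1] + 3*[4*11 - (-31)*1]
  = (-1)*(75) - 24*(0) + 3*(75) = 150
Dz = (-1)*[1*11 - (-31)*4] - 1*[4*11 - (-31)*1] + 24*[4*4 - 1*1]
  = (-1)*(135) - 1*(75) + 24*(15) = 150
x = Dx/D = -120/30 = -4, y = Dy/D = 150/30 = 5, z = Dz/D = 150/30 = 5
Check eq1: (-1)(-4) + (1)(5) + (3)(5) = 24 = 24 ✓
Check eq2: (4)(-4) + (1)(5) + (-4)(5) = -31 = -31 ✓
Check eq3: (1)(-4) + (4)(5) + (-1)(5) = 11 = 11 ✓

x = -4, y = 5, z = 5


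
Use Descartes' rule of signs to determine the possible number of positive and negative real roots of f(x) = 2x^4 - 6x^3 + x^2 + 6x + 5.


Descartes' rule of signs:

For positive roots, count sign changes in f(x) = 2x^4 - 6x^3 + x^2 + 6x + 5:
Signs of coefficients: +, -, +, +, +
Number of sign changes: 2
Possible positive real roots: 2, 0

For negative roots, examine f(-x) = 2x^4 + 6x^3 + x^2 - 6x + 5:
Signs of coefficients: +, +, +, -, +
Number of sign changes: 2
Possible negative real roots: 2, 0

Positive roots: 2 or 0; Negative roots: 2 or 0


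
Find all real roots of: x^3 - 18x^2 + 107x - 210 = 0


Let p(x) = x^3 - 18x^2 + 107x - 210. By the rational root theorem (leading coefficient 1), any rational root is an integer divisor of 210: try ±1, ±2, ... in turn.
Test x = 1: value = -120 ≠ 0.
Test x = -1: value = -336 ≠ 0.
Test x = 2: value = -60 ≠ 0.
Test x = -2: value = -504 ≠ 0.
Test x = 3: value = -24 ≠ 0.
Test x = -3: value = -720 ≠ 0.
Test x = 5: value = 0 ✓, so (x - 5) is a factor.
Synthetic division by (x - 5): bring down 1; 1(5) - 18 = -13; (-13)(5) + 107 = 42; 42(5) - 210 = 0 → quotient x^2 - 13x + 42, remainder 0.
Solve the quadratic x^2 - 13x + 42 = 0: discriminant = (-13)^2 - 4(1)(42) = 169 - 168 = 1.
sqrt(1) = 1, so x = (13 ± 1)/2: x = 7 or x = 6.

x = 5, x = 6, x = 7


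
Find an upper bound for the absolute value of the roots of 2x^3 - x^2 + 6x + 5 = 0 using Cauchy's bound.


Cauchy's bound: all roots r satisfy |r| <= 1 + max(|a_i/a_n|) for i = 0,...,n-1
where a_n is the leading coefficient.

Coefficients: [2, -1, 6, 5]
Leading coefficient a_n = 2
Ratios |a_i/a_n|: 1/2, 3, 5/2
Maximum ratio: 3
Cauchy's bound: |r| <= 1 + 3 = 4

Upper bound = 4


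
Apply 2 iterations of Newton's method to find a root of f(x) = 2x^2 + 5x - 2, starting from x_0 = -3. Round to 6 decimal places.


Newton's method: x_(n+1) = x_n - f(x_n)/f'(x_n)
f(x) = 2x^2 + 5x - 2
f'(x) = 4x + 5

Iteration 1:
  f(-3.000000) = 1.000000
  f'(-3.000000) = -7.000000
  x_1 = -3.000000 - (1.000000)/(-7.000000) = -2.857143

Iteration 2:
  f(-2.857143) = 0.040816
  f'(-2.857143) = -6.428571
  x_2 = -2.857143 - (0.040816)/(-6.428571) = -2.850794

x_2 = -2.850794


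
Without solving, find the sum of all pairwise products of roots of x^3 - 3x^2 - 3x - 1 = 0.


By Vieta's formulas for x^3 + bx^2 + cx + d = 0:
  r1 + r2 + r3 = -b/a = 3
  r1*r2 + r1*r3 + r2*r3 = c/a = -3
  r1*r2*r3 = -d/a = 1


Sum of pairwise products = -3


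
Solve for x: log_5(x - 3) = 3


Convert to exponential form: x - 3 = 5^3 = 125
x = 125 + 3 = 128
Check: log_5(128 - 3) = log_5(125) = log_5(125) = 3 ✓

x = 128


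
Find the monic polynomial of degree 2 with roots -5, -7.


A monic polynomial with roots -5, -7 is:
p(x) = (x + 5)(x + 7)
After multiplying by (x + 5): x + 5
After multiplying by (x + 7): x^2 + 12x + 35

x^2 + 12x + 35


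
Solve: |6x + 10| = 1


An absolute value equation |expr| = 1 gives two cases:
Case 1: 6x + 10 = 1
  6x = -9, so x = -3/2
Case 2: 6x + 10 = -1
  6x = -11, so x = -11/6

x = -11/6, x = -3/2


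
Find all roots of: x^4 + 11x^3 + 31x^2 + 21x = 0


The constant term is 0, so x = 0 is a root. Factor out x:
  x^3 + 11x^2 + 31x + 21 = 0
Let p(x) = x^3 + 11x^2 + 31x + 21. By the rational root theorem (leading coefficient 1), any rational root is an integer divisor of 21: try ±1, ±2, ... in turn.
Test x = 1: value = 64 ≠ 0.
Test x = -1: value = 0 ✓, so (x + 1) is a factor.
Synthetic division by (x + 1): bring down 1; 1(-1) + 11 = 10; 10(-1) + 31 = 21; 21(-1) + 21 = 0 → quotient x^2 + 10x + 21, remainder 0.
Solve the quadratic x^2 + 10x + 21 = 0: discriminant = 10^2 - 4(1)(21) = 100 - 84 = 16.
sqrt(16) = 4, so x = (-10 ± 4)/2: x = -3 or x = -7.
Collecting all roots found:

x = -7, x = -3, x = -1, x = 0


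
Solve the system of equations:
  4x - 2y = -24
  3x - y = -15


Using Cramer's rule:
Determinant D = (4)(-1) - (3)(-2) = -4 + 6 = 2
Dx = (-24)(-1) - (-15)(-2) = 24 - 30 = -6
Dy = (4)(-15) - (3)(-24) = -60 + 72 = 12
x = Dx/D = -6/2 = -3
y = Dy/D = 12/2 = 6

x = -3, y = 6


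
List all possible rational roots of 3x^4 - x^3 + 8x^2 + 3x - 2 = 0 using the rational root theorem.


Rational root theorem: possible roots are ±p/q where:
  p divides the constant term (-2): p ∈ {1, 2}
  q divides the leading coefficient (3): q ∈ {1, 3}

All possible rational roots: -2, -1, -2/3, -1/3, 1/3, 2/3, 1, 2

-2, -1, -2/3, -1/3, 1/3, 2/3, 1, 2


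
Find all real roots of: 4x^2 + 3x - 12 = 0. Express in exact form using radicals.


Using the quadratic formula: x = (-b ± sqrt(b^2 - 4ac)) / (2a)
Here a = 4, b = 3, c = -12
Discriminant = b^2 - 4ac = 3^2 - 4(4)(-12) = 9 + 192 = 201
Since discriminant = 201 > 0, there are two real roots.
x = (-3 ± sqrt(201)) / 8
Numerically: x ≈ 1.3972 or x ≈ -2.1472

x = (-3 + sqrt(201)) / 8 or x = (-3 - sqrt(201)) / 8


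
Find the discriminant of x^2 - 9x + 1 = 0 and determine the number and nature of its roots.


For ax^2 + bx + c = 0, discriminant D = b^2 - 4ac
Here a = 1, b = -9, c = 1
D = (-9)^2 - 4(1)(1) = 81 - 4 = 77

D = 77 > 0 but not a perfect square
The equation has 2 distinct real irrational roots.

Discriminant = 77, 2 distinct real irrational roots


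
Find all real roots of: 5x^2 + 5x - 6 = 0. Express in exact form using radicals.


Using the quadratic formula: x = (-b ± sqrt(b^2 - 4ac)) / (2a)
Here a = 5, b = 5, c = -6
Discriminant = b^2 - 4ac = 5^2 - 4(5)(-6) = 25 + 120 = 145
Since discriminant = 145 > 0, there are two real roots.
x = (-5 ± sqrt(145)) / 10
Numerically: x ≈ 0.7042 or x ≈ -1.7042

x = (-5 + sqrt(145)) / 10 or x = (-5 - sqrt(145)) / 10


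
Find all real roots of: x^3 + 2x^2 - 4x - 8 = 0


Let p(x) = x^3 + 2x^2 - 4x - 8. By the rational root theorem (leading coefficient 1), any rational root is an integer divisor of 8: try ±1, ±2, ... in turn.
Test x = 1: value = -9 ≠ 0.
Test x = -1: value = -3 ≠ 0.
Test x = 2: value = 0 ✓, so (x - 2) is a factor.
Synthetic division by (x - 2): bring down 1; 1(2) + 2 = 4; 4(2) - 4 = 4; 4(2) - 8 = 0 → quotient x^2 + 4x + 4, remainder 0.
Solve the quadratic x^2 + 4x + 4 = 0: discriminant = 4^2 - 4(1)(4) = 16 - 16 = 0.
Discriminant = 0, so a double root: x = -4/2 = -2.

x = -2 (multiplicity 2), x = 2


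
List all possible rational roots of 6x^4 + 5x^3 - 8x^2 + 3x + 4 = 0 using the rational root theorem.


Rational root theorem: possible roots are ±p/q where:
  p divides the constant term (4): p ∈ {1, 2, 4}
  q divides the leading coefficient (6): q ∈ {1, 2, 3, 6}

All possible rational roots: -4, -2, -4/3, -1, -2/3, -1/2, -1/3, -1/6, 1/6, 1/3, 1/2, 2/3, 1, 4/3, 2, 4

-4, -2, -4/3, -1, -2/3, -1/2, -1/3, -1/6, 1/6, 1/3, 1/2, 2/3, 1, 4/3, 2, 4


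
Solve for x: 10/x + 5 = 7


Subtract 5 from both sides: 10/x = 2
Multiply both sides by x: 10 = 2 * x
Divide by 2: x = 5

x = 5


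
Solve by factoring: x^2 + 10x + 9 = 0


We need two numbers that multiply to 9 and add to 10.
Those numbers are 1 and 9 (since 1 * 9 = 9 and 1 + 9 = 10).
So x^2 + 10x + 9 = (x + 1)(x + 9) = 0
Setting each factor to zero: x = -1 or x = -9

x = -9, x = -1


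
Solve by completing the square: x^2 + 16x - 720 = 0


Start: x^2 + 16x - 720 = 0
Move constant: x^2 + 16x = 720
Half of 16 is 8, squared is 64
Add 64 to both sides: x^2 + 16x + 64 = 784
(x + 8)^2 = 784
x + 8 = ±28
x = -8 + 28 = 20 or x = -8 - 28 = -36

x = -36, x = 20


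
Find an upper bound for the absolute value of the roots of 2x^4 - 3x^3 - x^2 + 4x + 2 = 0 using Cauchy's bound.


Cauchy's bound: all roots r satisfy |r| <= 1 + max(|a_i/a_n|) for i = 0,...,n-1
where a_n is the leading coefficient.

Coefficients: [2, -3, -1, 4, 2]
Leading coefficient a_n = 2
Ratios |a_i/a_n|: 3/2, 1/2, 2, 1
Maximum ratio: 2
Cauchy's bound: |r| <= 1 + 2 = 3

Upper bound = 3


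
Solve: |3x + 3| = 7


An absolute value equation |expr| = 7 gives two cases:
Case 1: 3x + 3 = 7
  3x = 4, so x = 4/3
Case 2: 3x + 3 = -7
  3x = -10, so x = -10/3

x = -10/3, x = 4/3


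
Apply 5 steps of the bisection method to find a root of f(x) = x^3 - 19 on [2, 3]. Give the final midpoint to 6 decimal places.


f(x) = x^3 - 19
f(2) = -11 < 0
f(3) = 8 > 0

Step 1: midpoint = (2.000000 + 3.000000)/2 = 2.500000
  f(2.500000) = -3.375000
  f(mid) < 0, so root is in [2.500000, 3.000000]

Step 2: midpoint = (2.500000 + 3.000000)/2 = 2.750000
  f(2.750000) = 1.796875
  f(mid) > 0, so root is in [2.500000, 2.750000]

Step 3: midpoint = (2.500000 + 2.750000)/2 = 2.625000
  f(2.625000) = -0.912109
  f(mid) < 0, so root is in [2.625000, 2.750000]

Step 4: midpoint = (2.625000 + 2.750000)/2 = 2.687500
  f(2.687500) = 0.410889
  f(mid) > 0, so root is in [2.625000, 2.687500]

Step 5: midpoint = (2.625000 + 2.687500)/2 = 2.656250
  f(2.656250) = -0.258392
  f(mid) < 0, so root is in [2.656250, 2.687500]

midpoint = 2.656250


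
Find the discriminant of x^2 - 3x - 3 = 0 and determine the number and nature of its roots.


For ax^2 + bx + c = 0, discriminant D = b^2 - 4ac
Here a = 1, b = -3, c = -3
D = (-3)^2 - 4(1)(-3) = 9 + 12 = 21

D = 21 > 0 but not a perfect square
The equation has 2 distinct real irrational roots.

Discriminant = 21, 2 distinct real irrational roots


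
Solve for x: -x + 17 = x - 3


Starting with: -x + 17 = x - 3
Move all x terms to left: (-1 - 1)x = -3 - 17
Simplify: -2x = -20
Divide both sides by -2: x = 10

x = 10


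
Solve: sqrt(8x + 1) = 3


Square both sides: 8x + 1 = 3^2 = 9
8x = 9 - 1 = 8
x = 1
Check: sqrt(8*1 + 1) = sqrt(9) = 3 ✓

x = 1


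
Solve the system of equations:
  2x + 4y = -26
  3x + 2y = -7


Using Cramer's rule:
Determinant D = (2)(2) - (3)(4) = 4 - 12 = -8
Dx = (-26)(2) - (-7)(4) = -52 + 28 = -24
Dy = (2)(-7) - (3)(-26) = -14 + 78 = 64
x = Dx/D = -24/-8 = 3
y = Dy/D = 64/-8 = -8

x = 3, y = -8


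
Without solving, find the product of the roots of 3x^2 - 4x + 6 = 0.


By Vieta's formulas for ax^2 + bx + c = 0:
  Sum of roots = -b/a
  Product of roots = c/a

Here a = 3, b = -4, c = 6
Sum = -(-4)/3 = 4/3
Product = 6/3 = 2

Product = 2


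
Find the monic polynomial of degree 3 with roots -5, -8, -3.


A monic polynomial with roots -5, -8, -3 is:
p(x) = (x + 5)(x + 8)(x + 3)
After multiplying by (x + 5): x + 5
After multiplying by (x + 8): x^2 + 13x + 40
After multiplying by (x + 3): x^3 + 16x^2 + 79x + 120

x^3 + 16x^2 + 79x + 120


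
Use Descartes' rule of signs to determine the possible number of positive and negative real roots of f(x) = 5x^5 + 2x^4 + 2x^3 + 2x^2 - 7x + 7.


Descartes' rule of signs:

For positive roots, count sign changes in f(x) = 5x^5 + 2x^4 + 2x^3 + 2x^2 - 7x + 7:
Signs of coefficients: +, +, +, +, -, +
Number of sign changes: 2
Possible positive real roots: 2, 0

For negative roots, examine f(-x) = -5x^5 + 2x^4 - 2x^3 + 2x^2 + 7x + 7:
Signs of coefficients: -, +, -, +, +, +
Number of sign changes: 3
Possible negative real roots: 3, 1

Positive roots: 2 or 0; Negative roots: 3 or 1


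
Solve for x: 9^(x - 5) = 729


Express both sides with the same base.
729 = 9^3
Since the bases match, equate exponents: x - 5 = 3
So x = 3 - (-5) = 8

x = 8


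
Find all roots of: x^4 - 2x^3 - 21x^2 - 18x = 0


The constant term is 0, so x = 0 is a root. Factor out x:
  x^3 - 2x^2 - 21x - 18 = 0
Let p(x) = x^3 - 2x^2 - 21x - 18. By the rational root theorem (leading coefficient 1), any rational root is an integer divisor of 18: try ±1, ±2, ... in turn.
Test x = 1: value = -40 ≠ 0.
Test x = -1: value = 0 ✓, so (x + 1) is a factor.
Synthetic division by (x + 1): bring down 1; 1(-1) - 2 = -3; (-3)(-1) - 21 = -18; (-18)(-1) - 18 = 0 → quotient x^2 - 3x - 18, remainder 0.
Solve the quadratic x^2 - 3x - 18 = 0: discriminant = (-3)^2 - 4(1)(-18) = 9 + 72 = 81.
sqrt(81) = 9, so x = (3 ± 9)/2: x = 6 or x = -3.
Collecting all roots found:

x = -3, x = -1, x = 0, x = 6


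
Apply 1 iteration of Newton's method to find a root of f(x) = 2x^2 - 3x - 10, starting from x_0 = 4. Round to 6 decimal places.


Newton's method: x_(n+1) = x_n - f(x_n)/f'(x_n)
f(x) = 2x^2 - 3x - 10
f'(x) = 4x - 3

Iteration 1:
  f(4.000000) = 10.000000
  f'(4.000000) = 13.000000
  x_1 = 4.000000 - (10.000000)/(13.000000) = 3.230769

x_1 = 3.230769


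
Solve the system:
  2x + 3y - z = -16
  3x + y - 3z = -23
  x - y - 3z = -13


Using Cramer's rule. Expand each determinant along the first row.
D  = 2*[1*(-3) - (-3)*(-1)] - 3*[3*(-3) - (-3)*1] + (-1)*[3*(-1) - 1*1]
  = 2*(-6) - 3*(-6) + (-1)*(-4) = 10
Dx = (-16)*[1*(-3) - (-3)*(-1)] - 3*[(-23)*(-3) - (-3)*(-13)] + (-1)*[(-23)*(-1) - 1*(-13)]
  = (-16)*(-6) - 3*(30) + (-1)*(36) = -30
Dy = 2*[(-23)*(-3) - (-3)*(-13)] - (-16)*[3*(-3) - (-3)*1] + (-1)*[3*(-13) - (-23)*1]
  = 2*(30) - (-16)*(-6) + (-1)*(-16) = -20
Dz = 2*[1*(-13) - (-23)*(-1)] - 3*[3*(-13) - (-23)*1] + (-16)*[3*(-1) - 1*1]
  = 2*(-36) - 3*(-16) + (-16)*(-4) = 40
x = Dx/D = -30/10 = -3, y = Dy/D = -20/10 = -2, z = Dz/D = 40/10 = 4
Check eq1: (2)(-3) + (3)(-2) + (-1)(4) = -16 = -16 ✓
Check eq2: (3)(-3) + (1)(-2) + (-3)(4) = -23 = -23 ✓
Check eq3: (1)(-3) + (-1)(-2) + (-3)(4) = -13 = -13 ✓

x = -3, y = -2, z = 4


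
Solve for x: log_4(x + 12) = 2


Convert to exponential form: x + 12 = 4^2 = 16
x = 16 - 12 = 4
Check: log_4(4 + 12) = log_4(16) = log_4(16) = 2 ✓

x = 4


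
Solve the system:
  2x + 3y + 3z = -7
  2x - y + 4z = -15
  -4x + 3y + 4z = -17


Using Cramer's rule. Expand each determinant along the first row.
D  = 2*[(-1)*4 - 4*3] - 3*[2*4 - 4*(-4)] + 3*[2*3 - (-1)*(-4)]
  = 2*(-16) - 3*(24) + 3*(2) = -98
Dx = (-7)*[(-1)*4 - 4*3] - 3*[(-15)*4 - 4*(-17)] + 3*[(-15)*3 - (-1)*(-17)]
  = (-7)*(-16) - 3*(8) + 3*(-62) = -98
Dy = 2*[(-15)*4 - 4*(-17)] - (-7)*[2*4 - 4*(-4)] + 3*[2*(-17) - (-15)*(-4)]
  = 2*(8) - (-7)*(24) + 3*(-94) = -98
Dz = 2*[(-1)*(-17) - (-15)*3] - 3*[2*(-17) - (-15)*(-4)] + (-7)*[2*3 - (-1)*(-4)]
  = 2*(62) - 3*(-94) + (-7)*(2) = 392
x = Dx/D = -98/-98 = 1, y = Dy/D = -98/-98 = 1, z = Dz/D = 392/-98 = -4
Check eq1: (2)(1) + (3)(1) + (3)(-4) = -7 = -7 ✓
Check eq2: (2)(1) + (-1)(1) + (4)(-4) = -15 = -15 ✓
Check eq3: (-4)(1) + (3)(1) + (4)(-4) = -17 = -17 ✓

x = 1, y = 1, z = -4


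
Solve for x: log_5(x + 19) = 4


Convert to exponential form: x + 19 = 5^4 = 625
x = 625 - 19 = 606
Check: log_5(606 + 19) = log_5(625) = log_5(625) = 4 ✓

x = 606


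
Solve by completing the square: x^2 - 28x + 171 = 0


Start: x^2 - 28x + 171 = 0
Move constant: x^2 - 28x = -171
Half of -28 is -14, squared is 196
Add 196 to both sides: x^2 - 28x + 196 = 25
(x - 14)^2 = 25
x - 14 = ±5
x = 14 + 5 = 19 or x = 14 - 5 = 9

x = 9, x = 19


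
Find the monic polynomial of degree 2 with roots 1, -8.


A monic polynomial with roots 1, -8 is:
p(x) = (x - 1)(x + 8)
After multiplying by (x - 1): x - 1
After multiplying by (x + 8): x^2 + 7x - 8

x^2 + 7x - 8


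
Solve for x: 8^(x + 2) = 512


Express both sides with the same base.
512 = 8^3
Since the bases match, equate exponents: x + 2 = 3
So x = 3 - (2) = 1

x = 1


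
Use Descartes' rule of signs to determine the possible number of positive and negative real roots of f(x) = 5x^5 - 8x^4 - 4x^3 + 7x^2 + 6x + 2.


Descartes' rule of signs:

For positive roots, count sign changes in f(x) = 5x^5 - 8x^4 - 4x^3 + 7x^2 + 6x + 2:
Signs of coefficients: +, -, -, +, +, +
Number of sign changes: 2
Possible positive real roots: 2, 0

For negative roots, examine f(-x) = -5x^5 - 8x^4 + 4x^3 + 7x^2 - 6x + 2:
Signs of coefficients: -, -, +, +, -, +
Number of sign changes: 3
Possible negative real roots: 3, 1

Positive roots: 2 or 0; Negative roots: 3 or 1


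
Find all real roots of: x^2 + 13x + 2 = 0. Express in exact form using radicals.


Using the quadratic formula: x = (-b ± sqrt(b^2 - 4ac)) / (2a)
Here a = 1, b = 13, c = 2
Discriminant = b^2 - 4ac = 13^2 - 4(1)(2) = 169 - 8 = 161
Since discriminant = 161 > 0, there are two real roots.
x = (-13 ± sqrt(161)) / 2
Numerically: x ≈ -0.1557 or x ≈ -12.8443

x = (-13 + sqrt(161)) / 2 or x = (-13 - sqrt(161)) / 2


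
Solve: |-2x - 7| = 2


An absolute value equation |expr| = 2 gives two cases:
Case 1: -2x - 7 = 2
  -2x = 9, so x = -9/2
Case 2: -2x - 7 = -2
  -2x = 5, so x = -5/2

x = -9/2, x = -5/2


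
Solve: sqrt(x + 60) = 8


Square both sides: x + 60 = 8^2 = 64
x = 64 - 60 = 4
x = 4
Check: sqrt(1*4 + 60) = sqrt(64) = 8 ✓

x = 4


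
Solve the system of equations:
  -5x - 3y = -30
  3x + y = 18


Using Cramer's rule:
Determinant D = (-5)(1) - (3)(-3) = -5 + 9 = 4
Dx = (-30)(1) - (18)(-3) = -30 + 54 = 24
Dy = (-5)(18) - (3)(-30) = -90 + 90 = 0
x = Dx/D = 24/4 = 6
y = Dy/D = 0/4 = 0

x = 6, y = 0


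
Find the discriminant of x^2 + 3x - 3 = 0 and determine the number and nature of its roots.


For ax^2 + bx + c = 0, discriminant D = b^2 - 4ac
Here a = 1, b = 3, c = -3
D = (3)^2 - 4(1)(-3) = 9 + 12 = 21

D = 21 > 0 but not a perfect square
The equation has 2 distinct real irrational roots.

Discriminant = 21, 2 distinct real irrational roots


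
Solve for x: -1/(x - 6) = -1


Multiply both sides by (x - 6): -1 = -1(x - 6)
Distribute: -1 = -x + 6
-x = -1 - 6 = -7
x = 7

x = 7


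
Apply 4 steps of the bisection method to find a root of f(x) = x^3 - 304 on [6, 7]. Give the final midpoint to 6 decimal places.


f(x) = x^3 - 304
f(6) = -88 < 0
f(7) = 39 > 0

Step 1: midpoint = (6.000000 + 7.000000)/2 = 6.500000
  f(6.500000) = -29.375000
  f(mid) < 0, so root is in [6.500000, 7.000000]

Step 2: midpoint = (6.500000 + 7.000000)/2 = 6.750000
  f(6.750000) = 3.546875
  f(mid) > 0, so root is in [6.500000, 6.750000]

Step 3: midpoint = (6.500000 + 6.750000)/2 = 6.625000
  f(6.625000) = -13.224609
  f(mid) < 0, so root is in [6.625000, 6.750000]

Step 4: midpoint = (6.625000 + 6.750000)/2 = 6.687500
  f(6.687500) = -4.917236
  f(mid) < 0, so root is in [6.687500, 6.750000]

midpoint = 6.687500


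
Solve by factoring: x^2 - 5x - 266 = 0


We need two numbers that multiply to -266 and add to -5.
Those numbers are -19 and 14 (since (-19) * 14 = -266 and (-19) + 14 = -5).
So x^2 - 5x - 266 = (x - 19)(x + 14) = 0
Setting each factor to zero: x = 19 or x = -14

x = -14, x = 19


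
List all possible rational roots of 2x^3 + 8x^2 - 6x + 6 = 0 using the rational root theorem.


Rational root theorem: possible roots are ±p/q where:
  p divides the constant term (6): p ∈ {1, 2, 3, 6}
  q divides the leading coefficient (2): q ∈ {1, 2}

All possible rational roots: -6, -3, -2, -3/2, -1, -1/2, 1/2, 1, 3/2, 2, 3, 6

-6, -3, -2, -3/2, -1, -1/2, 1/2, 1, 3/2, 2, 3, 6


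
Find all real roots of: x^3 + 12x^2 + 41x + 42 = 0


Let p(x) = x^3 + 12x^2 + 41x + 42. By the rational root theorem (leading coefficient 1), any rational root is an integer divisor of 42: try ±1, ±2, ... in turn.
Test x = 1: value = 96 ≠ 0.
Test x = -1: value = 12 ≠ 0.
Test x = 2: value = 180 ≠ 0.
Test x = -2: value = 0 ✓, so (x + 2) is a factor.
Synthetic division by (x + 2): bring down 1; 1(-2) + 12 = 10; 10(-2) + 41 = 21; 21(-2) + 42 = 0 → quotient x^2 + 10x + 21, remainder 0.
Solve the quadratic x^2 + 10x + 21 = 0: discriminant = 10^2 - 4(1)(21) = 100 - 84 = 16.
sqrt(16) = 4, so x = (-10 ± 4)/2: x = -3 or x = -7.

x = -7, x = -3, x = -2


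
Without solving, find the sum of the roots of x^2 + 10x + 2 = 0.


By Vieta's formulas for ax^2 + bx + c = 0:
  Sum of roots = -b/a
  Product of roots = c/a

Here a = 1, b = 10, c = 2
Sum = -(10)/1 = -10
Product = 2/1 = 2

Sum = -10


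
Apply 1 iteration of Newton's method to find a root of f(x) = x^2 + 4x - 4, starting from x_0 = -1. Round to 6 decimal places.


Newton's method: x_(n+1) = x_n - f(x_n)/f'(x_n)
f(x) = x^2 + 4x - 4
f'(x) = 2x + 4

Iteration 1:
  f(-1.000000) = -7.000000
  f'(-1.000000) = 2.000000
  x_1 = -1.000000 - (-7.000000)/(2.000000) = 2.500000

x_1 = 2.500000


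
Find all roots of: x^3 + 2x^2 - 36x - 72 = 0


Let p(x) = x^3 + 2x^2 - 36x - 72. By the rational root theorem (leading coefficient 1), any rational root is an integer divisor of 72: try ±1, ±2, ... in turn.
Test x = 1: value = -105 ≠ 0.
Test x = -1: value = -35 ≠ 0.
Test x = 2: value = -128 ≠ 0.
Test x = -2: value = 0 ✓, so (x + 2) is a factor.
Synthetic division by (x + 2): bring down 1; 1(-2) + 2 = 0; 0(-2) - 36 = -36; (-36)(-2) - 72 = 0 → quotient x^2 - 36, remainder 0.
Solve the quadratic x^2 - 36 = 0: discriminant = 0^2 - 4(1)(-36) = 0 + 144 = 144.
sqrt(144) = 12, so x = (0 ± 12)/2: x = 6 or x = -6.
Collecting all roots found:

x = -6, x = -2, x = 6


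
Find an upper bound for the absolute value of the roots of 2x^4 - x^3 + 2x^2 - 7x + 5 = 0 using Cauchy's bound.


Cauchy's bound: all roots r satisfy |r| <= 1 + max(|a_i/a_n|) for i = 0,...,n-1
where a_n is the leading coefficient.

Coefficients: [2, -1, 2, -7, 5]
Leading coefficient a_n = 2
Ratios |a_i/a_n|: 1/2, 1, 7/2, 5/2
Maximum ratio: 7/2
Cauchy's bound: |r| <= 1 + 7/2 = 9/2

Upper bound = 9/2


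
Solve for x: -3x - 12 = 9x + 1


Starting with: -3x - 12 = 9x + 1
Move all x terms to left: (-3 - 9)x = 1 + 12
Simplify: -12x = 13
Divide both sides by -12: x = -13/12

x = -13/12


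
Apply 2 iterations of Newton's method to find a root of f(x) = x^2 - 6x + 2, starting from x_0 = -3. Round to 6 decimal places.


Newton's method: x_(n+1) = x_n - f(x_n)/f'(x_n)
f(x) = x^2 - 6x + 2
f'(x) = 2x - 6

Iteration 1:
  f(-3.000000) = 29.000000
  f'(-3.000000) = -12.000000
  x_1 = -3.000000 - (29.000000)/(-12.000000) = -0.583333

Iteration 2:
  f(-0.583333) = 5.840278
  f'(-0.583333) = -7.166667
  x_2 = -0.583333 - (5.840278)/(-7.166667) = 0.231589

x_2 = 0.231589


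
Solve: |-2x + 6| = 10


An absolute value equation |expr| = 10 gives two cases:
Case 1: -2x + 6 = 10
  -2x = 4, so x = -2
Case 2: -2x + 6 = -10
  -2x = -16, so x = 8

x = -2, x = 8


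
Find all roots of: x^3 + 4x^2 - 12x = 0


The constant term is 0, so x = 0 is a root. Factor out x:
  x^2 + 4x - 12 = 0
Solve the quadratic x^2 + 4x - 12 = 0: discriminant = 4^2 - 4(1)(-12) = 16 + 48 = 64.
sqrt(64) = 8, so x = (-4 ± 8)/2: x = 2 or x = -6.
Collecting all roots found:

x = -6, x = 0, x = 2


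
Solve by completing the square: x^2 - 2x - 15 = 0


Start: x^2 - 2x - 15 = 0
Move constant: x^2 - 2x = 15
Half of -2 is -1, squared is 1
Add 1 to both sides: x^2 - 2x + 1 = 16
(x - 1)^2 = 16
x - 1 = ±4
x = 1 + 4 = 5 or x = 1 - 4 = -3

x = -3, x = 5


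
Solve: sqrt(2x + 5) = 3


Square both sides: 2x + 5 = 3^2 = 9
2x = 9 - 5 = 4
x = 2
Check: sqrt(2*2 + 5) = sqrt(9) = 3 ✓

x = 2


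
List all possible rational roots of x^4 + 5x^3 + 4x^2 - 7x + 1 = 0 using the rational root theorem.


Rational root theorem: possible roots are ±p/q where:
  p divides the constant term (1): p ∈ {1}
  q divides the leading coefficient (1): q ∈ {1}

All possible rational roots: -1, 1

-1, 1


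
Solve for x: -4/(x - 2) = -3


Multiply both sides by (x - 2): -4 = -3(x - 2)
Distribute: -4 = -3x + 6
-3x = -4 - 6 = -10
x = 10/3

x = 10/3


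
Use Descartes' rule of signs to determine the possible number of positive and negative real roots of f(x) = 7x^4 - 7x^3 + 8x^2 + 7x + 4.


Descartes' rule of signs:

For positive roots, count sign changes in f(x) = 7x^4 - 7x^3 + 8x^2 + 7x + 4:
Signs of coefficients: +, -, +, +, +
Number of sign changes: 2
Possible positive real roots: 2, 0

For negative roots, examine f(-x) = 7x^4 + 7x^3 + 8x^2 - 7x + 4:
Signs of coefficients: +, +, +, -, +
Number of sign changes: 2
Possible negative real roots: 2, 0

Positive roots: 2 or 0; Negative roots: 2 or 0


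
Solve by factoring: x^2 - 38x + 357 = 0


We need two numbers that multiply to 357 and add to -38.
Those numbers are -17 and -21 (since (-17) * (-21) = 357 and (-17) + (-21) = -38).
So x^2 - 38x + 357 = (x - 17)(x - 21) = 0
Setting each factor to zero: x = 17 or x = 21

x = 17, x = 21


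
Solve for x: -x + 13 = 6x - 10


Starting with: -x + 13 = 6x - 10
Move all x terms to left: (-1 - 6)x = -10 - 13
Simplify: -7x = -23
Divide both sides by -7: x = 23/7

x = 23/7


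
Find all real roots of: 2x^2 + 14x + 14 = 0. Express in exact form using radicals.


Using the quadratic formula: x = (-b ± sqrt(b^2 - 4ac)) / (2a)
Here a = 2, b = 14, c = 14
Discriminant = b^2 - 4ac = 14^2 - 4(2)(14) = 196 - 112 = 84
Since discriminant = 84 > 0, there are two real roots.
x = (-14 ± 2*sqrt(21)) / 4
Simplifying: x = (-7 ± sqrt(21)) / 2
Numerically: x ≈ -1.2087 or x ≈ -5.7913

x = (-7 + sqrt(21)) / 2 or x = (-7 - sqrt(21)) / 2


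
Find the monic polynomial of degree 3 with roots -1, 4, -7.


A monic polynomial with roots -1, 4, -7 is:
p(x) = (x + 1)(x - 4)(x + 7)
After multiplying by (x + 1): x + 1
After multiplying by (x - 4): x^2 - 3x - 4
After multiplying by (x + 7): x^3 + 4x^2 - 25x - 28

x^3 + 4x^2 - 25x - 28


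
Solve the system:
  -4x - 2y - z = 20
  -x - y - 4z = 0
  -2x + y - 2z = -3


Using Cramer's rule. Expand each determinant along the first row.
D  = (-4)*[(-1)*(-2) - (-4)*1] - (-2)*[(-1)*(-2) - (-4)*(-2)] + (-1)*[(-1)*1 - (-1)*(-2)]
  = (-4)*(6) - (-2)*(-6) + (-1)*(-3) = -33
Dx = 20*[(-1)*(-2) - (-4)*1] - (-2)*[0*(-2) - (-4)*(-3)] + (-1)*[0*1 - (-1)*(-3)]
  = 20*(6) - (-2)*(-12) + (-1)*(-3) = 99
Dy = (-4)*[0*(-2) - (-4)*(-3)] - 20*[(-1)*(-2) - (-4)*(-2)] + (-1)*[(-1)*(-3) - 0*(-2)]
  = (-4)*(-12) - 20*(-6) + (-1)*(3) = 165
Dz = (-4)*[(-1)*(-3) - 0*1] - (-2)*[(-1)*(-3) - 0*(-2)] + 20*[(-1)*1 - (-1)*(-2)]
  = (-4)*(3) - (-2)*(3) + 20*(-3) = -66
x = Dx/D = 99/-33 = -3, y = Dy/D = 165/-33 = -5, z = Dz/D = -66/-33 = 2
Check eq1: (-4)(-3) + (-2)(-5) + (-1)(2) = 20 = 20 ✓
Check eq2: (-1)(-3) + (-1)(-5) + (-4)(2) = 0 = 0 ✓
Check eq3: (-2)(-3) + (1)(-5) + (-2)(2) = -3 = -3 ✓

x = -3, y = -5, z = 2


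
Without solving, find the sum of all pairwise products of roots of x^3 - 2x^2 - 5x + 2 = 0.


By Vieta's formulas for x^3 + bx^2 + cx + d = 0:
  r1 + r2 + r3 = -b/a = 2
  r1*r2 + r1*r3 + r2*r3 = c/a = -5
  r1*r2*r3 = -d/a = -2


Sum of pairwise products = -5


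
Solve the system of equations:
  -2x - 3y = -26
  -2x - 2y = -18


Using Cramer's rule:
Determinant D = (-2)(-2) - (-2)(-3) = 4 - 6 = -2
Dx = (-26)(-2) - (-18)(-3) = 52 - 54 = -2
Dy = (-2)(-18) - (-2)(-26) = 36 - 52 = -16
x = Dx/D = -2/-2 = 1
y = Dy/D = -16/-2 = 8

x = 1, y = 8


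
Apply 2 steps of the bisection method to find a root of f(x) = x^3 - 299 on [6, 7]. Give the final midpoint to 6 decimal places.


f(x) = x^3 - 299
f(6) = -83 < 0
f(7) = 44 > 0

Step 1: midpoint = (6.000000 + 7.000000)/2 = 6.500000
  f(6.500000) = -24.375000
  f(mid) < 0, so root is in [6.500000, 7.000000]

Step 2: midpoint = (6.500000 + 7.000000)/2 = 6.750000
  f(6.750000) = 8.546875
  f(mid) > 0, so root is in [6.500000, 6.750000]

midpoint = 6.750000


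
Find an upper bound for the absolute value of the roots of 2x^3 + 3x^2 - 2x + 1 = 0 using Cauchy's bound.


Cauchy's bound: all roots r satisfy |r| <= 1 + max(|a_i/a_n|) for i = 0,...,n-1
where a_n is the leading coefficient.

Coefficients: [2, 3, -2, 1]
Leading coefficient a_n = 2
Ratios |a_i/a_n|: 3/2, 1, 1/2
Maximum ratio: 3/2
Cauchy's bound: |r| <= 1 + 3/2 = 5/2

Upper bound = 5/2


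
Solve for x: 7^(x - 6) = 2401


Express both sides with the same base.
2401 = 7^4
Since the bases match, equate exponents: x - 6 = 4
So x = 4 - (-6) = 10

x = 10


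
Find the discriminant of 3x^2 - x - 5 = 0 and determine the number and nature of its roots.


For ax^2 + bx + c = 0, discriminant D = b^2 - 4ac
Here a = 3, b = -1, c = -5
D = (-1)^2 - 4(3)(-5) = 1 + 60 = 61

D = 61 > 0 but not a perfect square
The equation has 2 distinct real irrational roots.

Discriminant = 61, 2 distinct real irrational roots


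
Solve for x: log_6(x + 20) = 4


Convert to exponential form: x + 20 = 6^4 = 1296
x = 1296 - 20 = 1276
Check: log_6(1276 + 20) = log_6(1296) = log_6(1296) = 4 ✓

x = 1276


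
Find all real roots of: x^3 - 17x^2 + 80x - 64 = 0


Let p(x) = x^3 - 17x^2 + 80x - 64. By the rational root theorem (leading coefficient 1), any rational root is an integer divisor of 64: try ±1, ±2, ... in turn.
Test x = 1: value = 0 ✓, so (x - 1) is a factor.
Synthetic division by (x - 1): bring down 1; 1(1) - 17 = -16; (-16)(1) + 80 = 64; 64(1) - 64 = 0 → quotient x^2 - 16x + 64, remainder 0.
Solve the quadratic x^2 - 16x + 64 = 0: discriminant = (-16)^2 - 4(1)(64) = 256 - 256 = 0.
Discriminant = 0, so a double root: x = 16/2 = 8.

x = 1, x = 8 (multiplicity 2)


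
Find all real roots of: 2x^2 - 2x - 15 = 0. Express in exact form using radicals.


Using the quadratic formula: x = (-b ± sqrt(b^2 - 4ac)) / (2a)
Here a = 2, b = -2, c = -15
Discriminant = b^2 - 4ac = (-2)^2 - 4(2)(-15) = 4 + 120 = 124
Since discriminant = 124 > 0, there are two real roots.
x = (2 ± 2*sqrt(31)) / 4
Simplifying: x = (1 ± sqrt(31)) / 2
Numerically: x ≈ 3.2839 or x ≈ -2.2839

x = (1 + sqrt(31)) / 2 or x = (1 - sqrt(31)) / 2


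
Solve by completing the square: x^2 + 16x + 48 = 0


Start: x^2 + 16x + 48 = 0
Move constant: x^2 + 16x = -48
Half of 16 is 8, squared is 64
Add 64 to both sides: x^2 + 16x + 64 = 16
(x + 8)^2 = 16
x + 8 = ±4
x = -8 + 4 = -4 or x = -8 - 4 = -12

x = -12, x = -4


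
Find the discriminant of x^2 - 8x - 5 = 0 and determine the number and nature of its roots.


For ax^2 + bx + c = 0, discriminant D = b^2 - 4ac
Here a = 1, b = -8, c = -5
D = (-8)^2 - 4(1)(-5) = 64 + 20 = 84

D = 84 > 0 but not a perfect square
The equation has 2 distinct real irrational roots.

Discriminant = 84, 2 distinct real irrational roots


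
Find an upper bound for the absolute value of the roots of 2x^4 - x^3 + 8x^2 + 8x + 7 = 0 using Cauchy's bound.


Cauchy's bound: all roots r satisfy |r| <= 1 + max(|a_i/a_n|) for i = 0,...,n-1
where a_n is the leading coefficient.

Coefficients: [2, -1, 8, 8, 7]
Leading coefficient a_n = 2
Ratios |a_i/a_n|: 1/2, 4, 4, 7/2
Maximum ratio: 4
Cauchy's bound: |r| <= 1 + 4 = 5

Upper bound = 5


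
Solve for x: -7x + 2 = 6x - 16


Starting with: -7x + 2 = 6x - 16
Move all x terms to left: (-7 - 6)x = -16 - 2
Simplify: -13x = -18
Divide both sides by -13: x = 18/13

x = 18/13


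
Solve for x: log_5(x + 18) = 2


Convert to exponential form: x + 18 = 5^2 = 25
x = 25 - 18 = 7
Check: log_5(7 + 18) = log_5(25) = log_5(25) = 2 ✓

x = 7


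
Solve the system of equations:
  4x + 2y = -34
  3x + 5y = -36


Using Cramer's rule:
Determinant D = (4)(5) - (3)(2) = 20 - 6 = 14
Dx = (-34)(5) - (-36)(2) = -170 + 72 = -98
Dy = (4)(-36) - (3)(-34) = -144 + 102 = -42
x = Dx/D = -98/14 = -7
y = Dy/D = -42/14 = -3

x = -7, y = -3


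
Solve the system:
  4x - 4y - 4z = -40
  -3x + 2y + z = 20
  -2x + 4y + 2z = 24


Using Cramer's rule. Expand each determinant along the first row.
D  = 4*[2*2 - 1*4] - (-4)*[(-3)*2 - 1*(-2)] + (-4)*[(-3)*4 - 2*(-2)]
  = 4*(0) - (-4)*(-4) + (-4)*(-8) = 16
Dx = (-40)*[2*2 - 1*4] - (-4)*[20*2 - 1*24] + (-4)*[20*4 - 2*24]
  = (-40)*(0) - (-4)*(16) + (-4)*(32) = -64
Dy = 4*[20*2 - 1*24] - (-40)*[(-3)*2 - 1*(-2)] + (-4)*[(-3)*24 - 20*(-2)]
  = 4*(16) - (-40)*(-4) + (-4)*(-32) = 32
Dz = 4*[2*24 - 20*4] - (-4)*[(-3)*24 - 20*(-2)] + (-40)*[(-3)*4 - 2*(-2)]
  = 4*(-32) - (-4)*(-32) + (-40)*(-8) = 64
x = Dx/D = -64/16 = -4, y = Dy/D = 32/16 = 2, z = Dz/D = 64/16 = 4
Check eq1: (4)(-4) + (-4)(2) + (-4)(4) = -40 = -40 ✓
Check eq2: (-3)(-4) + (2)(2) + (1)(4) = 20 = 20 ✓
Check eq3: (-2)(-4) + (4)(2) + (2)(4) = 24 = 24 ✓

x = -4, y = 2, z = 4


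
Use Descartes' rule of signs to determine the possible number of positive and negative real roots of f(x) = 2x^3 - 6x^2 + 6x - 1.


Descartes' rule of signs:

For positive roots, count sign changes in f(x) = 2x^3 - 6x^2 + 6x - 1:
Signs of coefficients: +, -, +, -
Number of sign changes: 3
Possible positive real roots: 3, 1

For negative roots, examine f(-x) = -2x^3 - 6x^2 - 6x - 1:
Signs of coefficients: -, -, -, -
Number of sign changes: 0
Possible negative real roots: 0

Positive roots: 3 or 1; Negative roots: 0


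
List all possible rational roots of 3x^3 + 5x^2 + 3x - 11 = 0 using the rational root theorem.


Rational root theorem: possible roots are ±p/q where:
  p divides the constant term (-11): p ∈ {1, 11}
  q divides the leading coefficient (3): q ∈ {1, 3}

All possible rational roots: -11, -11/3, -1, -1/3, 1/3, 1, 11/3, 11

-11, -11/3, -1, -1/3, 1/3, 1, 11/3, 11


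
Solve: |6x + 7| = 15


An absolute value equation |expr| = 15 gives two cases:
Case 1: 6x + 7 = 15
  6x = 8, so x = 4/3
Case 2: 6x + 7 = -15
  6x = -22, so x = -11/3

x = -11/3, x = 4/3


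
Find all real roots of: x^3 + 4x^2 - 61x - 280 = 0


Let p(x) = x^3 + 4x^2 - 61x - 280. By the rational root theorem (leading coefficient 1), any rational root is an integer divisor of 280: try ±1, ±2, ... in turn.
Test x = 1: value = -336 ≠ 0.
Test x = -1: value = -216 ≠ 0.
Test x = 2: value = -378 ≠ 0.
Test x = -2: value = -150 ≠ 0.
Test x = 4: value = -396 ≠ 0.
Test x = -4: value = -36 ≠ 0.
Test x = 5: value = -360 ≠ 0.
Test x = -5: value = 0 ✓, so (x + 5) is a factor.
Synthetic division by (x + 5): bring down 1; 1(-5) + 4 = -1; (-1)(-5) - 61 = -56; (-56)(-5) - 280 = 0 → quotient x^2 - x - 56, remainder 0.
Solve the quadratic x^2 - x - 56 = 0: discriminant = (-1)^2 - 4(1)(-56) = 1 + 224 = 225.
sqrt(225) = 15, so x = (1 ± 15)/2: x = 8 or x = -7.

x = -7, x = -5, x = 8


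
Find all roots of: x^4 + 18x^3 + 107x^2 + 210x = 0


The constant term is 0, so x = 0 is a root. Factor out x:
  x^3 + 18x^2 + 107x + 210 = 0
Let p(x) = x^3 + 18x^2 + 107x + 210. By the rational root theorem (leading coefficient 1), any rational root is an integer divisor of 210: try ±1, ±2, ... in turn.
Test x = 1: value = 336 ≠ 0.
Test x = -1: value = 120 ≠ 0.
Test x = 2: value = 504 ≠ 0.
Test x = -2: value = 60 ≠ 0.
Test x = 3: value = 720 ≠ 0.
Test x = -3: value = 24 ≠ 0.
Test x = 5: value = 1320 ≠ 0.
Test x = -5: value = 0 ✓, so (x + 5) is a factor.
Synthetic division by (x + 5): bring down 1; 1(-5) + 18 = 13; 13(-5) + 107 = 42; 42(-5) + 210 = 0 → quotient x^2 + 13x + 42, remainder 0.
Solve the quadratic x^2 + 13x + 42 = 0: discriminant = 13^2 - 4(1)(42) = 169 - 168 = 1.
sqrt(1) = 1, so x = (-13 ± 1)/2: x = -6 or x = -7.
Collecting all roots found:

x = -7, x = -6, x = -5, x = 0
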